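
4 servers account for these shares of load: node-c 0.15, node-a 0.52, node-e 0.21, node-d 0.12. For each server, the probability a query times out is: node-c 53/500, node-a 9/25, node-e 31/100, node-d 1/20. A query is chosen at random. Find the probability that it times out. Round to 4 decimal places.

Prior × likelihood for each hypothesis:
  node-c: 0.15 × 0.106 = 0.0159
  node-a: 0.52 × 0.36 = 0.1872
  node-e: 0.21 × 0.31 = 0.0651
  node-d: 0.12 × 0.05 = 0.006
P(timeout) = 0.0159 + 0.1872 + 0.0651 + 0.006 = 0.2742 → 0.2742.

0.2742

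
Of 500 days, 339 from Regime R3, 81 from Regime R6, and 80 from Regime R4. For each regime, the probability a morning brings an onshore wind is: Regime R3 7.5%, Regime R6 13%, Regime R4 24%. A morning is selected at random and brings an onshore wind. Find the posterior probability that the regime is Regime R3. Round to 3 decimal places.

By Bayes' rule, posterior ∝ prior × likelihood:
  Regime R3: 0.678 × 0.075 = 0.05085
  Regime R6: 0.162 × 0.13 = 0.02106
  Regime R4: 0.16 × 0.24 = 0.0384
Total = 0.11031.
P(Regime R3 | evidence) = 0.05085 / 0.11031 ≈ 0.461.

0.461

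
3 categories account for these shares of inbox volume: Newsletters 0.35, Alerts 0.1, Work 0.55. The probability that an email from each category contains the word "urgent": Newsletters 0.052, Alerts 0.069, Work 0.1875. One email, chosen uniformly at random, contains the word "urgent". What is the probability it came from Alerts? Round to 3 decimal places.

Compute prior × likelihood for every hypothesis:
  Newsletters: 0.35 × 0.052 = 0.0182
  Alerts: 0.1 × 0.069 = 0.0069
  Work: 0.55 × 0.1875 = 0.103125
Sum = 0.128225.
P(Alerts | evidence) = 0.0069 / 0.128225 ≈ 0.054.

0.054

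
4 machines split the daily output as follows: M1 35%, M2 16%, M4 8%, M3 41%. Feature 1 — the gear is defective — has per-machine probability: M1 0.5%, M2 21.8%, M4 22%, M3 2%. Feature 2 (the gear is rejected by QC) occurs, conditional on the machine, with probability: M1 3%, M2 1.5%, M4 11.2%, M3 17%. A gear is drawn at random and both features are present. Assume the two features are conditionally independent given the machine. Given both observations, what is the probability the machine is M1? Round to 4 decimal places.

0.0133

Unnormalized posteriors (prior × likelihood):
  M1: 0.35 × 0.005 × 0.03 = 0.0000525
  M2: 0.16 × 0.218 × 0.015 = 0.0005232
  M4: 0.08 × 0.22 × 0.112 = 0.0019712
  M3: 0.41 × 0.02 × 0.17 = 0.001394
Normalizing constant = 0.0039409.
P(M1 | evidence) = 0.0000525 / 0.0039409 ≈ 0.0133.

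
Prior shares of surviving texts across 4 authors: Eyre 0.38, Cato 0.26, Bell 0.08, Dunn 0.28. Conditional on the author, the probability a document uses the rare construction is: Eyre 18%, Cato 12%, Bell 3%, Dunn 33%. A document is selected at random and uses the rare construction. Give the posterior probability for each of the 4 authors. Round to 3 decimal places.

Eyre 0.352, Cato 0.160, Bell 0.012, Dunn 0.475

By Bayes' rule, posterior ∝ prior × likelihood:
  Eyre: 0.38 × 0.18 = 0.0684
  Cato: 0.26 × 0.12 = 0.0312
  Bell: 0.08 × 0.03 = 0.0024
  Dunn: 0.28 × 0.33 = 0.0924
Normalizing constant = 0.1944.
P(Eyre | rare-form) = 0.0684/0.1944 ≈ 0.352
P(Cato | rare-form) = 0.0312/0.1944 ≈ 0.160
P(Bell | rare-form) = 0.0024/0.1944 ≈ 0.012
P(Dunn | rare-form) = 0.0924/0.1944 ≈ 0.475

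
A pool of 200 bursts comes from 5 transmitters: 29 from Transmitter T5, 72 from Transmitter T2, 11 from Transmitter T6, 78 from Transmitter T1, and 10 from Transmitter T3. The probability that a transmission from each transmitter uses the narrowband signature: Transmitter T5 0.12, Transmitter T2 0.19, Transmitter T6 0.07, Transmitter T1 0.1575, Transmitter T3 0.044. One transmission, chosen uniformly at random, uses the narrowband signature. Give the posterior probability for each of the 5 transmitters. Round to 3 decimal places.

Transmitter T5 0.114, Transmitter T2 0.446, Transmitter T6 0.025, Transmitter T1 0.401, Transmitter T3 0.014

Unnormalized posteriors (prior × likelihood):
  Transmitter T5: 0.145 × 0.12 = 0.0174
  Transmitter T2: 0.36 × 0.19 = 0.0684
  Transmitter T6: 0.055 × 0.07 = 0.00385
  Transmitter T1: 0.39 × 0.1575 = 0.061425
  Transmitter T3: 0.05 × 0.044 = 0.0022
Normalizing constant = 0.153275.
P(Transmitter T5 | narrowband) = 0.0174/0.153275 ≈ 0.114
P(Transmitter T2 | narrowband) = 0.0684/0.153275 ≈ 0.446
P(Transmitter T6 | narrowband) = 0.00385/0.153275 ≈ 0.025
P(Transmitter T1 | narrowband) = 0.061425/0.153275 ≈ 0.401
P(Transmitter T3 | narrowband) = 0.0022/0.153275 ≈ 0.014
(Check: 0.114+0.446+0.025+0.401+0.014 = 1.000.)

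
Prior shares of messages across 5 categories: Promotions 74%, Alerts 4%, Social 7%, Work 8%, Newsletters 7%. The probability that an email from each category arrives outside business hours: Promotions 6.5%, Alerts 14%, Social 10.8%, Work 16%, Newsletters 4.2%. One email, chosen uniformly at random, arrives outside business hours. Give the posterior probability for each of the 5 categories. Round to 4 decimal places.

Compute prior × likelihood for every hypothesis:
  Promotions: 0.74 × 0.065 = 0.0481
  Alerts: 0.04 × 0.14 = 0.0056
  Social: 0.07 × 0.108 = 0.00756
  Work: 0.08 × 0.16 = 0.0128
  Newsletters: 0.07 × 0.042 = 0.00294
Normalizing constant = 0.077.
P(Promotions | off-hours) = 0.0481/0.077 ≈ 0.6247
P(Alerts | off-hours) = 0.0056/0.077 ≈ 0.0727
P(Social | off-hours) = 0.00756/0.077 ≈ 0.0982
P(Work | off-hours) = 0.0128/0.077 ≈ 0.1662
P(Newsletters | off-hours) = 0.00294/0.077 ≈ 0.0382

Promotions 0.6247, Alerts 0.0727, Social 0.0982, Work 0.1662, Newsletters 0.0382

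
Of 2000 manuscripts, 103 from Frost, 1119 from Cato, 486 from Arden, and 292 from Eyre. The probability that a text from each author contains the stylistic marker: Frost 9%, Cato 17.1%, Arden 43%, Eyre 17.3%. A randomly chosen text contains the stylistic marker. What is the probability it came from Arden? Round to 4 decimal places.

Compute prior × likelihood for every hypothesis:
  Frost: 0.0515 × 0.09 = 0.004635
  Cato: 0.5595 × 0.171 = 0.0956745
  Arden: 0.243 × 0.43 = 0.10449
  Eyre: 0.146 × 0.173 = 0.025258
Total = 0.2300575.
P(Arden | evidence) = 0.10449 / 0.2300575 ≈ 0.4542.

0.4542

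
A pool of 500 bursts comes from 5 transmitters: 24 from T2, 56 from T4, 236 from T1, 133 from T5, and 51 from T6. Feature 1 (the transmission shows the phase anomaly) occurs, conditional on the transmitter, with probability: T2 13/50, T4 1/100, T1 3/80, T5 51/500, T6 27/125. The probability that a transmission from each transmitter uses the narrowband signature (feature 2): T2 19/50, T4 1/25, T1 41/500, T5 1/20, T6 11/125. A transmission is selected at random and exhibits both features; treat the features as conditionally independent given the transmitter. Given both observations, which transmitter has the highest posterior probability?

T2

Prior × likelihood for each hypothesis:
  T2: 0.048 × 0.26 × 0.38 = 0.0047424
  T4: 0.112 × 0.01 × 0.04 = 0.0000448
  T1: 0.472 × 0.0375 × 0.082 = 0.0014514
  T5: 0.266 × 0.102 × 0.05 = 0.0013566
  T6: 0.102 × 0.216 × 0.088 = 0.001938816
Sum = 0.009534016.
Largest term belongs to T2, so T2 is most probable.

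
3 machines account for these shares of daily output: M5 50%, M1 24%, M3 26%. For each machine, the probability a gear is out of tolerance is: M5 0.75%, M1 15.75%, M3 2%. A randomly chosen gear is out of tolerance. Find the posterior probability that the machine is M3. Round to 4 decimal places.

0.1112

By Bayes' rule, posterior ∝ prior × likelihood:
  M5: 0.5 × 0.0075 = 0.00375
  M1: 0.24 × 0.1575 = 0.0378
  M3: 0.26 × 0.02 = 0.0052
Sum = 0.04675.
P(M3 | evidence) = 0.0052 / 0.04675 ≈ 0.1112.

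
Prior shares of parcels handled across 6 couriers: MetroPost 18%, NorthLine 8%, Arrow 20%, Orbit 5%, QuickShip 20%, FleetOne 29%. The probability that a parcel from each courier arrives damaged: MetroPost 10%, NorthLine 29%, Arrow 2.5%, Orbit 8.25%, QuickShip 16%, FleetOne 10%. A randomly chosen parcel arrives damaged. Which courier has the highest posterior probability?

Prior × likelihood for each hypothesis:
  MetroPost: 0.18 × 0.1 = 0.018
  NorthLine: 0.08 × 0.29 = 0.0232
  Arrow: 0.2 × 0.025 = 0.005
  Orbit: 0.05 × 0.0825 = 0.004125
  QuickShip: 0.2 × 0.16 = 0.032
  FleetOne: 0.29 × 0.1 = 0.029
Normalizing constant = 0.111325.
Largest term belongs to QuickShip, so QuickShip is most probable.

QuickShip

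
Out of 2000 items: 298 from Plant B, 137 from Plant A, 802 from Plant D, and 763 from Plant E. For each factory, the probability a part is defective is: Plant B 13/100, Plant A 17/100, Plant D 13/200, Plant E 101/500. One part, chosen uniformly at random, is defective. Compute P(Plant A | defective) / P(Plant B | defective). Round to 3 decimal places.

Prior × likelihood for each hypothesis:
  Plant B: 0.149 × 0.13 = 0.01937
  Plant A: 0.0685 × 0.17 = 0.011645
  Plant D: 0.401 × 0.065 = 0.026065
  Plant E: 0.3815 × 0.202 = 0.077063
Sum = 0.134143.
The ratio is 0.011645 / 0.01937 (the normalizer cancels) = 0.601.

0.601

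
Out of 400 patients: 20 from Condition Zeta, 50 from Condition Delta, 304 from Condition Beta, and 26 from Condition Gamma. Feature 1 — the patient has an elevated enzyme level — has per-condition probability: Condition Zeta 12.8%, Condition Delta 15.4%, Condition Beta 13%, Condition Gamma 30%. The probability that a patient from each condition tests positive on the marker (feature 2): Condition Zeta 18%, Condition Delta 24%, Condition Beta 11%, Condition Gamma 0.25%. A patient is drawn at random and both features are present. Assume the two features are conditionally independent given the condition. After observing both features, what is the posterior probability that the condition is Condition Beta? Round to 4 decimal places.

0.6512

By Bayes' rule, posterior ∝ prior × likelihood:
  Condition Zeta: 0.05 × 0.128 × 0.18 = 0.001152
  Condition Delta: 0.125 × 0.154 × 0.24 = 0.00462
  Condition Beta: 0.76 × 0.13 × 0.11 = 0.010868
  Condition Gamma: 0.065 × 0.3 × 0.0025 = 0.00004875
Total = 0.01668875.
P(Condition Beta | evidence) = 0.010868 / 0.01668875 ≈ 0.6512.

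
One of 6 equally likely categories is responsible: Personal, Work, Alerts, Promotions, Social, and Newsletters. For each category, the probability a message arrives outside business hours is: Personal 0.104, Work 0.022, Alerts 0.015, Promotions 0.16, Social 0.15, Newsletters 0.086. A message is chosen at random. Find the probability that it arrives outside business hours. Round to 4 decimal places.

Since the prior is uniform, the posterior is proportional to the likelihood:
  Personal: 0.104
  Work: 0.022
  Alerts: 0.015
  Promotions: 0.16
  Social: 0.15
  Newsletters: 0.086
P(off-hours) = (1/6) × (0.104 + 0.022 + 0.015 + 0.16 + 0.15 + 0.086) = 0.537/6 ≈ 0.0895.

0.0895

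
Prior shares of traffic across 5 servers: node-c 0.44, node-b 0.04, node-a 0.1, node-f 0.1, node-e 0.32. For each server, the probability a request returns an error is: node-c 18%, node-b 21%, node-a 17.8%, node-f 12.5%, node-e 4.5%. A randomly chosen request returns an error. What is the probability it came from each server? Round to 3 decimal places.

By Bayes' rule, posterior ∝ prior × likelihood:
  node-c: 0.44 × 0.18 = 0.0792
  node-b: 0.04 × 0.21 = 0.0084
  node-a: 0.1 × 0.178 = 0.0178
  node-f: 0.1 × 0.125 = 0.0125
  node-e: 0.32 × 0.045 = 0.0144
Total = 0.1323.
P(node-c | error) = 0.0792/0.1323 ≈ 0.599
P(node-b | error) = 0.0084/0.1323 ≈ 0.063
P(node-a | error) = 0.0178/0.1323 ≈ 0.135
P(node-f | error) = 0.0125/0.1323 ≈ 0.094
P(node-e | error) = 0.0144/0.1323 ≈ 0.109
(Check: 0.599+0.063+0.135+0.094+0.109 = 1.000.)

node-c 0.599, node-b 0.063, node-a 0.135, node-f 0.094, node-e 0.109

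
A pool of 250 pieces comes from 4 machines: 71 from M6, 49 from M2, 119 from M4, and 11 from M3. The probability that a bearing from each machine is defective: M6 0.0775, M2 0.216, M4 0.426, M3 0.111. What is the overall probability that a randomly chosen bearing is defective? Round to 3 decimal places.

0.272

Compute prior × likelihood for every hypothesis:
  M6: 0.284 × 0.0775 = 0.02201
  M2: 0.196 × 0.216 = 0.042336
  M4: 0.476 × 0.426 = 0.202776
  M3: 0.044 × 0.111 = 0.004884
P(defective) = 0.02201 + 0.042336 + 0.202776 + 0.004884 = 0.272006 → 0.272.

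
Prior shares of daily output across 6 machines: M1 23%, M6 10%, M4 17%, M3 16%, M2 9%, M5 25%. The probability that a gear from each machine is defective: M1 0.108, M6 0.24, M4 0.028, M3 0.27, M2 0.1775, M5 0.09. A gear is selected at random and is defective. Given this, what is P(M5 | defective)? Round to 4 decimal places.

Prior × likelihood for each hypothesis:
  M1: 0.23 × 0.108 = 0.02484
  M6: 0.1 × 0.24 = 0.024
  M4: 0.17 × 0.028 = 0.00476
  M3: 0.16 × 0.27 = 0.0432
  M2: 0.09 × 0.1775 = 0.015975
  M5: 0.25 × 0.09 = 0.0225
Normalizing constant = 0.135275.
P(M5 | evidence) = 0.0225 / 0.135275 ≈ 0.1663.

0.1663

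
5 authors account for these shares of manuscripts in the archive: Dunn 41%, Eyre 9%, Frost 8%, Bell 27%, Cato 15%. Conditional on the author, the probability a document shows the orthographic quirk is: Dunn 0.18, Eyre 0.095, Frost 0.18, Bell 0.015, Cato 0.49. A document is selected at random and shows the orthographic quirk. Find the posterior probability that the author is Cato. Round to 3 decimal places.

Unnormalized posteriors (prior × likelihood):
  Dunn: 0.41 × 0.18 = 0.0738
  Eyre: 0.09 × 0.095 = 0.00855
  Frost: 0.08 × 0.18 = 0.0144
  Bell: 0.27 × 0.015 = 0.00405
  Cato: 0.15 × 0.49 = 0.0735
Sum = 0.1743.
P(Cato | evidence) = 0.0735 / 0.1743 ≈ 0.422.

0.422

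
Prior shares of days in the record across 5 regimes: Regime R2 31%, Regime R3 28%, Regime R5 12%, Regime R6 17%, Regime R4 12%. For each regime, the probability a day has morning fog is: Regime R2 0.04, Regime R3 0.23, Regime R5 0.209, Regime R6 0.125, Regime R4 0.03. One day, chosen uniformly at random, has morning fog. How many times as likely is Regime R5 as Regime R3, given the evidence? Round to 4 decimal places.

Compute prior × likelihood for every hypothesis:
  Regime R2: 0.31 × 0.04 = 0.0124
  Regime R3: 0.28 × 0.23 = 0.0644
  Regime R5: 0.12 × 0.209 = 0.02508
  Regime R6: 0.17 × 0.125 = 0.02125
  Regime R4: 0.12 × 0.03 = 0.0036
Total = 0.12673.
The ratio is 0.02508 / 0.0644 (the normalizer cancels) = 0.3894.

0.3894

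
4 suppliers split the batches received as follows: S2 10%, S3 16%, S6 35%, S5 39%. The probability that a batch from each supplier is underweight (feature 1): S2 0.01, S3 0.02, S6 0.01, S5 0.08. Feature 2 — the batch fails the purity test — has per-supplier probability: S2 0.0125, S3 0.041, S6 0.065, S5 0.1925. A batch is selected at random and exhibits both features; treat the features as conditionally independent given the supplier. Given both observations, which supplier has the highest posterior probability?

S5

Compute prior × likelihood for every hypothesis:
  S2: 0.1 × 0.01 × 0.0125 = 0.0000125
  S3: 0.16 × 0.02 × 0.041 = 0.0001312
  S6: 0.35 × 0.01 × 0.065 = 0.0002275
  S5: 0.39 × 0.08 × 0.1925 = 0.006006
Normalizing constant = 0.0063772.
Largest term belongs to S5, so S5 is most probable.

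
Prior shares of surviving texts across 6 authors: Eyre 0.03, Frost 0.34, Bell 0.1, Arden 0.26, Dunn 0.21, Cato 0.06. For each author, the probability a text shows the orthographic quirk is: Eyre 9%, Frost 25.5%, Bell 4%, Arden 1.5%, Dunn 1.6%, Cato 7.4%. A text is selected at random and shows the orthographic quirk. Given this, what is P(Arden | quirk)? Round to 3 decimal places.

Unnormalized posteriors (prior × likelihood):
  Eyre: 0.03 × 0.09 = 0.0027
  Frost: 0.34 × 0.255 = 0.0867
  Bell: 0.1 × 0.04 = 0.004
  Arden: 0.26 × 0.015 = 0.0039
  Dunn: 0.21 × 0.016 = 0.00336
  Cato: 0.06 × 0.074 = 0.00444
Total = 0.1051.
P(Arden | evidence) = 0.0039 / 0.1051 ≈ 0.037.

0.037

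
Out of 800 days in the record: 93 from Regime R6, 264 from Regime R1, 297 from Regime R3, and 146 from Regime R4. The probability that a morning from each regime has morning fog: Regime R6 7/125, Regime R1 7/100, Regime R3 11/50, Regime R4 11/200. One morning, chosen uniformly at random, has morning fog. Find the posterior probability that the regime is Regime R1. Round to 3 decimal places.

Prior × likelihood for each hypothesis:
  Regime R6: 0.11625 × 0.056 = 0.00651
  Regime R1: 0.33 × 0.07 = 0.0231
  Regime R3: 0.37125 × 0.22 = 0.081675
  Regime R4: 0.1825 × 0.055 = 0.0100375
Normalizing constant = 0.1213225.
P(Regime R1 | evidence) = 0.0231 / 0.1213225 ≈ 0.190.

0.190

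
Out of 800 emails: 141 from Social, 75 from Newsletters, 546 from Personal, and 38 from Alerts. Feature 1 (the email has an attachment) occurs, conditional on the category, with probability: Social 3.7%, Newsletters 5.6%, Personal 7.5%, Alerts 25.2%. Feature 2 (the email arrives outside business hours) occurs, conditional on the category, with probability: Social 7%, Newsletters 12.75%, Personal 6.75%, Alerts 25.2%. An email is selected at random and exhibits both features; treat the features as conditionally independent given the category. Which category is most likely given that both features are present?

Personal

By Bayes' rule, posterior ∝ prior × likelihood:
  Social: 0.17625 × 0.037 × 0.07 = 0.0004564875
  Newsletters: 0.09375 × 0.056 × 0.1275 = 0.000669375
  Personal: 0.6825 × 0.075 × 0.0675 = 0.00345515625
  Alerts: 0.0475 × 0.252 × 0.252 = 0.00301644
Sum = 0.00759745875.
Largest term belongs to Personal, so Personal is most probable.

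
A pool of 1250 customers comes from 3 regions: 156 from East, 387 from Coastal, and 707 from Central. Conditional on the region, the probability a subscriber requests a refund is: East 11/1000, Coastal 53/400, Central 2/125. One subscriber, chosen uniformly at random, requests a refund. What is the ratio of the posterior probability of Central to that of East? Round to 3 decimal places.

6.592

Prior × likelihood for each hypothesis:
  East: 0.1248 × 0.011 = 0.0013728
  Coastal: 0.3096 × 0.1325 = 0.041022
  Central: 0.5656 × 0.016 = 0.0090496
Normalizing constant = 0.0514444.
The ratio is 0.0090496 / 0.0013728 (the normalizer cancels) = 6.592.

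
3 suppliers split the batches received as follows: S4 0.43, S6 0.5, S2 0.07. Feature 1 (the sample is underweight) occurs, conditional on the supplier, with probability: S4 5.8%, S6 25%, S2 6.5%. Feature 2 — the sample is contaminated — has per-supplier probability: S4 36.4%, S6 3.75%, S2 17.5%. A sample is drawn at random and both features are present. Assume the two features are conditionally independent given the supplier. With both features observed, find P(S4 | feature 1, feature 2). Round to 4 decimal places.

0.6234

Compute prior × likelihood for every hypothesis:
  S4: 0.43 × 0.058 × 0.364 = 0.00907816
  S6: 0.5 × 0.25 × 0.0375 = 0.0046875
  S2: 0.07 × 0.065 × 0.175 = 0.00079625
Total = 0.01456191.
P(S4 | evidence) = 0.00907816 / 0.01456191 ≈ 0.6234.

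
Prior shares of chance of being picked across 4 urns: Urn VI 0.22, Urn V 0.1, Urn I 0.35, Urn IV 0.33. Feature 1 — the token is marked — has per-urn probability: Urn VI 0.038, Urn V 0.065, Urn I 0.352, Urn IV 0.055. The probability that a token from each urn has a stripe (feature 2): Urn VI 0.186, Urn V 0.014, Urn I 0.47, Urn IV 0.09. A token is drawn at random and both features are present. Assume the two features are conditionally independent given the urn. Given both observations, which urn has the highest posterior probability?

Urn I

Unnormalized posteriors (prior × likelihood):
  Urn VI: 0.22 × 0.038 × 0.186 = 0.00155496
  Urn V: 0.1 × 0.065 × 0.014 = 0.000091
  Urn I: 0.35 × 0.352 × 0.47 = 0.057904
  Urn IV: 0.33 × 0.055 × 0.09 = 0.0016335
Total = 0.06118346.
Largest term belongs to Urn I, so Urn I is most probable.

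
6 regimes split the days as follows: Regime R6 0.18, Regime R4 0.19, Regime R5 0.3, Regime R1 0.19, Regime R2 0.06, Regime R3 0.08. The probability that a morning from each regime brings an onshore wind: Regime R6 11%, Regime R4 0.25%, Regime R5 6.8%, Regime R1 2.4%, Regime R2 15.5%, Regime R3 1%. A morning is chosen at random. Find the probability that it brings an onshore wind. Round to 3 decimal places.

0.055

Unnormalized posteriors (prior × likelihood):
  Regime R6: 0.18 × 0.11 = 0.0198
  Regime R4: 0.19 × 0.0025 = 0.000475
  Regime R5: 0.3 × 0.068 = 0.0204
  Regime R1: 0.19 × 0.024 = 0.00456
  Regime R2: 0.06 × 0.155 = 0.0093
  Regime R3: 0.08 × 0.01 = 0.0008
P(onshore) = 0.0198 + 0.000475 + 0.0204 + 0.00456 + 0.0093 + 0.0008 = 0.055335 → 0.055.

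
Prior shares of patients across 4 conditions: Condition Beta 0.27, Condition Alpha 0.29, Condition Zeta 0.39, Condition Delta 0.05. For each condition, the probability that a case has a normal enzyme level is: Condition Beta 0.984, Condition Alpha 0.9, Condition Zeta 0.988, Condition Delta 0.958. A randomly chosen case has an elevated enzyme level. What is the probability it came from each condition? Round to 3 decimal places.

Taking complements, P(elevated | each) = Condition Beta 0.016, Condition Alpha 0.1, Condition Zeta 0.012, Condition Delta 0.042.
By Bayes' rule, posterior ∝ prior × likelihood:
  Condition Beta: 0.27 × 0.016 = 0.00432
  Condition Alpha: 0.29 × 0.1 = 0.029
  Condition Zeta: 0.39 × 0.012 = 0.00468
  Condition Delta: 0.05 × 0.042 = 0.0021
Normalizing constant = 0.0401.
P(Condition Beta | elevated) = 0.00432/0.0401 ≈ 0.108
P(Condition Alpha | elevated) = 0.029/0.0401 ≈ 0.723
P(Condition Zeta | elevated) = 0.00468/0.0401 ≈ 0.117
P(Condition Delta | elevated) = 0.0021/0.0401 ≈ 0.052

Condition Beta 0.108, Condition Alpha 0.723, Condition Zeta 0.117, Condition Delta 0.052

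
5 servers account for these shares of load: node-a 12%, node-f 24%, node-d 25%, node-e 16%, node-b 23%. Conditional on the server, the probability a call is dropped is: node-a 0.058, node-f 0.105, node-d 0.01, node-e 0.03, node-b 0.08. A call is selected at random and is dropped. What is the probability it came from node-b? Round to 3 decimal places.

0.318

Unnormalized posteriors (prior × likelihood):
  node-a: 0.12 × 0.058 = 0.00696
  node-f: 0.24 × 0.105 = 0.0252
  node-d: 0.25 × 0.01 = 0.0025
  node-e: 0.16 × 0.03 = 0.0048
  node-b: 0.23 × 0.08 = 0.0184
Normalizing constant = 0.05786.
P(node-b | evidence) = 0.0184 / 0.05786 ≈ 0.318.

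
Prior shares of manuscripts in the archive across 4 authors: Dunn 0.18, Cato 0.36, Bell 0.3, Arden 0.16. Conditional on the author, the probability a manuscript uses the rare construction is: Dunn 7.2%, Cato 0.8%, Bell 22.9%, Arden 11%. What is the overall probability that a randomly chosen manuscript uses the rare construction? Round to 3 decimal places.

By Bayes' rule, posterior ∝ prior × likelihood:
  Dunn: 0.18 × 0.072 = 0.01296
  Cato: 0.36 × 0.008 = 0.00288
  Bell: 0.3 × 0.229 = 0.0687
  Arden: 0.16 × 0.11 = 0.0176
P(rare-form) = 0.01296 + 0.00288 + 0.0687 + 0.0176 = 0.10214 → 0.102.

0.102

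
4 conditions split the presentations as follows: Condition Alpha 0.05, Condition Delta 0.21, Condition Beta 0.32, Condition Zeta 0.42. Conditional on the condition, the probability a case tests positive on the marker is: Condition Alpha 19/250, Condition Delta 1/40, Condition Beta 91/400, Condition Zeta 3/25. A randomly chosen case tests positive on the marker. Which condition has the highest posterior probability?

Prior × likelihood for each hypothesis:
  Condition Alpha: 0.05 × 0.076 = 0.0038
  Condition Delta: 0.21 × 0.025 = 0.00525
  Condition Beta: 0.32 × 0.2275 = 0.0728
  Condition Zeta: 0.42 × 0.12 = 0.0504
Normalizing constant = 0.13225.
Largest term belongs to Condition Beta, so Condition Beta is most probable.

Condition Beta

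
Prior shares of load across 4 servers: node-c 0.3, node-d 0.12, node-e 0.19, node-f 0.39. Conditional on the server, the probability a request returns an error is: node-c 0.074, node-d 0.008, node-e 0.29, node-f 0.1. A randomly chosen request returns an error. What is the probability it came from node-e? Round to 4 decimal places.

0.4699

Compute prior × likelihood for every hypothesis:
  node-c: 0.3 × 0.074 = 0.0222
  node-d: 0.12 × 0.008 = 0.00096
  node-e: 0.19 × 0.29 = 0.0551
  node-f: 0.39 × 0.1 = 0.039
Sum = 0.11726.
P(node-e | evidence) = 0.0551 / 0.11726 ≈ 0.4699.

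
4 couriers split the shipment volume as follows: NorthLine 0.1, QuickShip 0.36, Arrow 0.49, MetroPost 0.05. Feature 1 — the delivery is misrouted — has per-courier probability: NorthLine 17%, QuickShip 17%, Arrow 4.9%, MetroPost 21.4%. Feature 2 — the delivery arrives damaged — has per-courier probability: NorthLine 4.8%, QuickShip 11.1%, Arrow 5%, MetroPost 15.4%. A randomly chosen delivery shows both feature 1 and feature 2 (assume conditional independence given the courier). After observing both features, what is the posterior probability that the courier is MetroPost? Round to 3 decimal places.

0.158

Unnormalized posteriors (prior × likelihood):
  NorthLine: 0.1 × 0.17 × 0.048 = 0.000816
  QuickShip: 0.36 × 0.17 × 0.111 = 0.0067932
  Arrow: 0.49 × 0.049 × 0.05 = 0.0012005
  MetroPost: 0.05 × 0.214 × 0.154 = 0.0016478
Sum = 0.0104575.
P(MetroPost | evidence) = 0.0016478 / 0.0104575 ≈ 0.158.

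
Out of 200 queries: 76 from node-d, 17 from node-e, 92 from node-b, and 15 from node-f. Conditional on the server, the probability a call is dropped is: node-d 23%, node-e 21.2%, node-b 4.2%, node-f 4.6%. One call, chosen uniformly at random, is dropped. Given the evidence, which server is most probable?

node-d

Unnormalized posteriors (prior × likelihood):
  node-d: 0.38 × 0.23 = 0.0874
  node-e: 0.085 × 0.212 = 0.01802
  node-b: 0.46 × 0.042 = 0.01932
  node-f: 0.075 × 0.046 = 0.00345
Normalizing constant = 0.12819.
Largest term belongs to node-d, so node-d is most probable.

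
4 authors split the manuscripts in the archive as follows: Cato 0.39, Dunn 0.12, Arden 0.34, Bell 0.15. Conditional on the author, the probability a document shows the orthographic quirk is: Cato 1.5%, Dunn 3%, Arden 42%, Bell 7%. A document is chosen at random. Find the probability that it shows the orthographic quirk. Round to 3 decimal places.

0.163

Prior × likelihood for each hypothesis:
  Cato: 0.39 × 0.015 = 0.00585
  Dunn: 0.12 × 0.03 = 0.0036
  Arden: 0.34 × 0.42 = 0.1428
  Bell: 0.15 × 0.07 = 0.0105
P(quirk) = 0.00585 + 0.0036 + 0.1428 + 0.0105 = 0.16275 → 0.163.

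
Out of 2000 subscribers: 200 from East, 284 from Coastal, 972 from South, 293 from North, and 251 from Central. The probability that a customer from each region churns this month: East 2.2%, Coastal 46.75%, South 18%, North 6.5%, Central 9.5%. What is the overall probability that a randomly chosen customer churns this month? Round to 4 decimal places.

By Bayes' rule, posterior ∝ prior × likelihood:
  East: 0.1 × 0.022 = 0.0022
  Coastal: 0.142 × 0.4675 = 0.066385
  South: 0.486 × 0.18 = 0.08748
  North: 0.1465 × 0.065 = 0.0095225
  Central: 0.1255 × 0.095 = 0.0119225
P(churn) = 0.0022 + 0.066385 + 0.08748 + 0.0095225 + 0.0119225 = 0.17751 → 0.1775.

0.1775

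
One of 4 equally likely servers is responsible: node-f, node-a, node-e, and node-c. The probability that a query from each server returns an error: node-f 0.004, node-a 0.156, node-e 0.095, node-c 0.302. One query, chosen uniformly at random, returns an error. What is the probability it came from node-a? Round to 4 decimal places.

Since the prior is uniform, the posterior is proportional to the likelihood:
  node-f: 0.004
  node-a: 0.156
  node-e: 0.095
  node-c: 0.302
Sum = 0.557.
P(node-a | evidence) = 0.156 / 0.557 ≈ 0.2801.

0.2801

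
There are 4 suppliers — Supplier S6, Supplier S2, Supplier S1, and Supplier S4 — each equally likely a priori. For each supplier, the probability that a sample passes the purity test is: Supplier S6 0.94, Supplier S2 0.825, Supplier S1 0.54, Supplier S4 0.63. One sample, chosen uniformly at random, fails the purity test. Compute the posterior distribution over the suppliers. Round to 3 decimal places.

Taking complements, P(off-spec | each) = Supplier S6 0.06, Supplier S2 0.175, Supplier S1 0.46, Supplier S4 0.37.
Since the prior is uniform, the posterior is proportional to the likelihood:
  Supplier S6: 0.06
  Supplier S2: 0.175
  Supplier S1: 0.46
  Supplier S4: 0.37
Sum = 1.065.
P(Supplier S6 | off-spec) = 0.06/1.065 ≈ 0.056
P(Supplier S2 | off-spec) = 0.175/1.065 ≈ 0.164
P(Supplier S1 | off-spec) = 0.46/1.065 ≈ 0.432
P(Supplier S4 | off-spec) = 0.37/1.065 ≈ 0.347

Supplier S6 0.056, Supplier S2 0.164, Supplier S1 0.432, Supplier S4 0.347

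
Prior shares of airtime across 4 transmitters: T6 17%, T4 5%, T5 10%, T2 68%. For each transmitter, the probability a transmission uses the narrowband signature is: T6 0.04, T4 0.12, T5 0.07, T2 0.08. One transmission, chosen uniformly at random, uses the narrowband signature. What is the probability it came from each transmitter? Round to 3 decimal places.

T6 0.092, T4 0.081, T5 0.094, T2 0.733

By Bayes' rule, posterior ∝ prior × likelihood:
  T6: 0.17 × 0.04 = 0.0068
  T4: 0.05 × 0.12 = 0.006
  T5: 0.1 × 0.07 = 0.007
  T2: 0.68 × 0.08 = 0.0544
Sum = 0.0742.
P(T6 | narrowband) = 0.0068/0.0742 ≈ 0.092
P(T4 | narrowband) = 0.006/0.0742 ≈ 0.081
P(T5 | narrowband) = 0.007/0.0742 ≈ 0.094
P(T2 | narrowband) = 0.0544/0.0742 ≈ 0.733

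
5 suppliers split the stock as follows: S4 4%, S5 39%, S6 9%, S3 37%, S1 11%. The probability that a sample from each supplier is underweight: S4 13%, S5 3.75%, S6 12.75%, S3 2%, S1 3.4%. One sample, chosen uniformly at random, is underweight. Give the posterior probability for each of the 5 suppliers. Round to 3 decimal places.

By Bayes' rule, posterior ∝ prior × likelihood:
  S4: 0.04 × 0.13 = 0.0052
  S5: 0.39 × 0.0375 = 0.014625
  S6: 0.09 × 0.1275 = 0.011475
  S3: 0.37 × 0.02 = 0.0074
  S1: 0.11 × 0.034 = 0.00374
Total = 0.04244.
P(S4 | underweight) = 0.0052/0.04244 ≈ 0.123
P(S5 | underweight) = 0.014625/0.04244 ≈ 0.345
P(S6 | underweight) = 0.011475/0.04244 ≈ 0.270
P(S3 | underweight) = 0.0074/0.04244 ≈ 0.174
P(S1 | underweight) = 0.00374/0.04244 ≈ 0.088

S4 0.123, S5 0.345, S6 0.270, S3 0.174, S1 0.088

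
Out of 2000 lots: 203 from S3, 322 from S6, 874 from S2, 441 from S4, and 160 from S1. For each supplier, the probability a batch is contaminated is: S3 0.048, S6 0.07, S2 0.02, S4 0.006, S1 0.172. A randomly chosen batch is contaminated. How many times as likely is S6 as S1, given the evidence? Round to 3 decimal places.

Prior × likelihood for each hypothesis:
  S3: 0.1015 × 0.048 = 0.004872
  S6: 0.161 × 0.07 = 0.01127
  S2: 0.437 × 0.02 = 0.00874
  S4: 0.2205 × 0.006 = 0.001323
  S1: 0.08 × 0.172 = 0.01376
Total = 0.039965.
The ratio is 0.01127 / 0.01376 (the normalizer cancels) = 0.819.

0.819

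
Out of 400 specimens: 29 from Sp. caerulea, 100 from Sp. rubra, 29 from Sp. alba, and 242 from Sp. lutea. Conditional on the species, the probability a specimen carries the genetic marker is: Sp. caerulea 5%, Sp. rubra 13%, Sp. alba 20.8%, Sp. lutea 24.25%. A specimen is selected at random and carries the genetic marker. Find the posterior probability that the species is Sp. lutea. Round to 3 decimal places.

Compute prior × likelihood for every hypothesis:
  Sp. caerulea: 0.0725 × 0.05 = 0.003625
  Sp. rubra: 0.25 × 0.13 = 0.0325
  Sp. alba: 0.0725 × 0.208 = 0.01508
  Sp. lutea: 0.605 × 0.2425 = 0.1467125
Sum = 0.1979175.
P(Sp. lutea | evidence) = 0.1467125 / 0.1979175 ≈ 0.741.

0.741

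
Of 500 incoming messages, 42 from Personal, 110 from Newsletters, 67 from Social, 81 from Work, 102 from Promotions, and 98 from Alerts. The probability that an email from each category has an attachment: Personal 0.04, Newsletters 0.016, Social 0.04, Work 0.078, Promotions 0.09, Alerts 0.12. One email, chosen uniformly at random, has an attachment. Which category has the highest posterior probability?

Alerts

Prior × likelihood for each hypothesis:
  Personal: 0.084 × 0.04 = 0.00336
  Newsletters: 0.22 × 0.016 = 0.00352
  Social: 0.134 × 0.04 = 0.00536
  Work: 0.162 × 0.078 = 0.012636
  Promotions: 0.204 × 0.09 = 0.01836
  Alerts: 0.196 × 0.12 = 0.02352
Normalizing constant = 0.066756.
Largest term belongs to Alerts, so Alerts is most probable.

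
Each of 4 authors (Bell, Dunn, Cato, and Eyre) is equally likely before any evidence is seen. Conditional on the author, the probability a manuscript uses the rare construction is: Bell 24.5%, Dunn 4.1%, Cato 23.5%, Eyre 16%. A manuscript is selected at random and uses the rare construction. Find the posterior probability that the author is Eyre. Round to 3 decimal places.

0.235

Since the prior is uniform, the posterior is proportional to the likelihood:
  Bell: 0.245
  Dunn: 0.041
  Cato: 0.235
  Eyre: 0.16
Sum = 0.681.
P(Eyre | evidence) = 0.16 / 0.681 ≈ 0.235.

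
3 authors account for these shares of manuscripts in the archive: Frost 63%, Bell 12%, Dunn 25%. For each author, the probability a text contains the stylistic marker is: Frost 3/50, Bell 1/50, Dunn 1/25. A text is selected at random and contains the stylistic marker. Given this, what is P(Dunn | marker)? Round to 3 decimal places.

0.199

By Bayes' rule, posterior ∝ prior × likelihood:
  Frost: 0.63 × 0.06 = 0.0378
  Bell: 0.12 × 0.02 = 0.0024
  Dunn: 0.25 × 0.04 = 0.01
Sum = 0.0502.
P(Dunn | evidence) = 0.01 / 0.0502 ≈ 0.199.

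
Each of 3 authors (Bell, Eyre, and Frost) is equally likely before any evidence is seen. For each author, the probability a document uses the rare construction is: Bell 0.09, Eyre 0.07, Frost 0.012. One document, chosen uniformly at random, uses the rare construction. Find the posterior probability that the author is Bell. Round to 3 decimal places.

Since the prior is uniform, the posterior is proportional to the likelihood:
  Bell: 0.09
  Eyre: 0.07
  Frost: 0.012
Total = 0.172.
P(Bell | evidence) = 0.09 / 0.172 ≈ 0.523.

0.523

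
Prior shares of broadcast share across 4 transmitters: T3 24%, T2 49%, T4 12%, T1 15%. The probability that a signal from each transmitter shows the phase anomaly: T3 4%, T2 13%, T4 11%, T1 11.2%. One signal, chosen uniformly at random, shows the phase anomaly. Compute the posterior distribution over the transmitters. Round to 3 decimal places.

T3 0.093, T2 0.617, T4 0.128, T1 0.163

Prior × likelihood for each hypothesis:
  T3: 0.24 × 0.04 = 0.0096
  T2: 0.49 × 0.13 = 0.0637
  T4: 0.12 × 0.11 = 0.0132
  T1: 0.15 × 0.112 = 0.0168
Normalizing constant = 0.1033.
P(T3 | anomaly) = 0.0096/0.1033 ≈ 0.093
P(T2 | anomaly) = 0.0637/0.1033 ≈ 0.617
P(T4 | anomaly) = 0.0132/0.1033 ≈ 0.128
P(T1 | anomaly) = 0.0168/0.1033 ≈ 0.163
(Check: 0.093+0.617+0.128+0.163 = 1.001.)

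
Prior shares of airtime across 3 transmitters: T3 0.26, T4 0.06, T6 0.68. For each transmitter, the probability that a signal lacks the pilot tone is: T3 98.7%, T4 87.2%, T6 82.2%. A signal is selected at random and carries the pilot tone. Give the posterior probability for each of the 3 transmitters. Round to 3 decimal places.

T3 0.026, T4 0.058, T6 0.916

Taking complements, P(pilot | each) = T3 0.013, T4 0.128, T6 0.178.
Unnormalized posteriors (prior × likelihood):
  T3: 0.26 × 0.013 = 0.00338
  T4: 0.06 × 0.128 = 0.00768
  T6: 0.68 × 0.178 = 0.12104
Sum = 0.1321.
P(T3 | pilot) = 0.00338/0.1321 ≈ 0.026
P(T4 | pilot) = 0.00768/0.1321 ≈ 0.058
P(T6 | pilot) = 0.12104/0.1321 ≈ 0.916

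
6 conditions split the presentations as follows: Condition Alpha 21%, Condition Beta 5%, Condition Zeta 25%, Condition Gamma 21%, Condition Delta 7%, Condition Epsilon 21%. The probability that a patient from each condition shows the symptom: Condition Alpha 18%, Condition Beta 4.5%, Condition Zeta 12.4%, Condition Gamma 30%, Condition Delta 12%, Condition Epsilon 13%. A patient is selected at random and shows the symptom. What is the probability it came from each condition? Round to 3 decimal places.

Prior × likelihood for each hypothesis:
  Condition Alpha: 0.21 × 0.18 = 0.0378
  Condition Beta: 0.05 × 0.045 = 0.00225
  Condition Zeta: 0.25 × 0.124 = 0.031
  Condition Gamma: 0.21 × 0.3 = 0.063
  Condition Delta: 0.07 × 0.12 = 0.0084
  Condition Epsilon: 0.21 × 0.13 = 0.0273
Total = 0.16975.
P(Condition Alpha | symptomatic) = 0.0378/0.16975 ≈ 0.223
P(Condition Beta | symptomatic) = 0.00225/0.16975 ≈ 0.013
P(Condition Zeta | symptomatic) = 0.031/0.16975 ≈ 0.183
P(Condition Gamma | symptomatic) = 0.063/0.16975 ≈ 0.371
P(Condition Delta | symptomatic) = 0.0084/0.16975 ≈ 0.049
P(Condition Epsilon | symptomatic) = 0.0273/0.16975 ≈ 0.161
(Check: 0.223+0.013+0.183+0.371+0.049+0.161 = 1.000.)

Condition Alpha 0.223, Condition Beta 0.013, Condition Zeta 0.183, Condition Gamma 0.371, Condition Delta 0.049, Condition Epsilon 0.161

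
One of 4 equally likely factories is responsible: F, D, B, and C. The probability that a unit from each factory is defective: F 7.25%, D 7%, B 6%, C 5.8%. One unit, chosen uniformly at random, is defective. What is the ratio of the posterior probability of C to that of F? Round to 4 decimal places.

0.8000

With a uniform prior (1/4 each), posterior ∝ likelihood:
  F: 0.0725
  D: 0.07
  B: 0.06
  C: 0.058
Sum = 0.2605.
The ratio is 0.058 / 0.0725 (the normalizer cancels) = 0.8000.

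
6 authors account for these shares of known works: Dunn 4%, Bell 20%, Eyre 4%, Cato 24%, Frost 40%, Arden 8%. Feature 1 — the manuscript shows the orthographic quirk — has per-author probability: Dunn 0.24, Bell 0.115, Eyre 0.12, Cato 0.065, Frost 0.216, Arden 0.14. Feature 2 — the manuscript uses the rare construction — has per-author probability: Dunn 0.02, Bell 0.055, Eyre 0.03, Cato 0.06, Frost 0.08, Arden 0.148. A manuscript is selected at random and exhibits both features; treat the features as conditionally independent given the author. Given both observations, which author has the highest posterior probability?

By Bayes' rule, posterior ∝ prior × likelihood:
  Dunn: 0.04 × 0.24 × 0.02 = 0.000192
  Bell: 0.2 × 0.115 × 0.055 = 0.001265
  Eyre: 0.04 × 0.12 × 0.03 = 0.000144
  Cato: 0.24 × 0.065 × 0.06 = 0.000936
  Frost: 0.4 × 0.216 × 0.08 = 0.006912
  Arden: 0.08 × 0.14 × 0.148 = 0.0016576
Normalizing constant = 0.0111066.
Largest term belongs to Frost, so Frost is most probable.

Frost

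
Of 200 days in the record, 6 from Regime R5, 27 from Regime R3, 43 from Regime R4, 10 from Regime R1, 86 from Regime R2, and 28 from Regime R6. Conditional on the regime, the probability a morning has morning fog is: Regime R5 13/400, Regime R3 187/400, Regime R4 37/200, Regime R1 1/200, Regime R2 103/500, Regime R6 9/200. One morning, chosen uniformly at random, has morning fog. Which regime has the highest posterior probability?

Prior × likelihood for each hypothesis:
  Regime R5: 0.03 × 0.0325 = 0.000975
  Regime R3: 0.135 × 0.4675 = 0.0631125
  Regime R4: 0.215 × 0.185 = 0.039775
  Regime R1: 0.05 × 0.005 = 0.00025
  Regime R2: 0.43 × 0.206 = 0.08858
  Regime R6: 0.14 × 0.045 = 0.0063
Total = 0.1989925.
Largest term belongs to Regime R2, so Regime R2 is most probable.

Regime R2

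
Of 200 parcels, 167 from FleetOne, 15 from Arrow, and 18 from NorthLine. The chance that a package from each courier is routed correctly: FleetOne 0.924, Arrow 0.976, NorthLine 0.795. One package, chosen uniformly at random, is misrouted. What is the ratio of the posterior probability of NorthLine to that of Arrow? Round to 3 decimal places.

Taking complements, P(misrouted | each) = FleetOne 0.076, Arrow 0.024, NorthLine 0.205.
By Bayes' rule, posterior ∝ prior × likelihood:
  FleetOne: 0.835 × 0.076 = 0.06346
  Arrow: 0.075 × 0.024 = 0.0018
  NorthLine: 0.09 × 0.205 = 0.01845
Total = 0.08371.
The ratio is 0.01845 / 0.0018 (the normalizer cancels) = 10.250.

10.250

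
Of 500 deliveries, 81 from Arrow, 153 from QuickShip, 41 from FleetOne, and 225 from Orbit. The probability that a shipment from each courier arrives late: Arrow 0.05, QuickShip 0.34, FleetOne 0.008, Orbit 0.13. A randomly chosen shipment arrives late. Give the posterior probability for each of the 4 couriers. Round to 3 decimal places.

Arrow 0.047, QuickShip 0.607, FleetOne 0.004, Orbit 0.342

Prior × likelihood for each hypothesis:
  Arrow: 0.162 × 0.05 = 0.0081
  QuickShip: 0.306 × 0.34 = 0.10404
  FleetOne: 0.082 × 0.008 = 0.000656
  Orbit: 0.45 × 0.13 = 0.0585
Sum = 0.171296.
P(Arrow | late) = 0.0081/0.171296 ≈ 0.047
P(QuickShip | late) = 0.10404/0.171296 ≈ 0.607
P(FleetOne | late) = 0.000656/0.171296 ≈ 0.004
P(Orbit | late) = 0.0585/0.171296 ≈ 0.342
(Check: 0.047+0.607+0.004+0.342 = 1.000.)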